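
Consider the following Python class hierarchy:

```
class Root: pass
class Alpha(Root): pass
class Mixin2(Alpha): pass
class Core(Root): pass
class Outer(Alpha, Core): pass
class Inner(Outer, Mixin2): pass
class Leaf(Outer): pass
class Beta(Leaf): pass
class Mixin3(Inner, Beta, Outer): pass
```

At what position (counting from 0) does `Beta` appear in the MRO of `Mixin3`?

L[Mixin3] = Mixin3 + merge(L[Inner], L[Beta], L[Outer], [Inner Beta Outer])
  take Inner:  [Inner Outer Mixin2 Alpha Core Root object] + [Beta Leaf Outer Alpha Core Root object] + [Outer Alpha Core Root object] + [Inner Beta Outer]
  take Beta:  [Outer Mixin2 Alpha Core Root object] + [Beta Leaf Outer Alpha Core Root object] + [Outer Alpha Core Root object] + [Beta Outer]
  take Leaf:  [Outer Mixin2 Alpha Core Root object] + [Leaf Outer Alpha Core Root object] + [Outer Alpha Core Root object] + [Outer]
  take Outer:  [Outer Mixin2 Alpha Core Root object] + [Outer Alpha Core Root object] + [Outer Alpha Core Root object] + [Outer]
  take Mixin2:  [Mixin2 Alpha Core Root object] + [Alpha Core Root object] + [Alpha Core Root object]
  take Alpha:  [Alpha Core Root object] + [Alpha Core Root object] + [Alpha Core Root object]
  take Core:  [Core Root object] + [Core Root object] + [Core Root object]
  take Root:  [Root object] + [Root object] + [Root object]
  take object:  [object] + [object] + [object]
MRO: Mixin3 Inner Beta Leaf Outer Mixin2 Alpha Core Root object
Beta sits at index 2.

2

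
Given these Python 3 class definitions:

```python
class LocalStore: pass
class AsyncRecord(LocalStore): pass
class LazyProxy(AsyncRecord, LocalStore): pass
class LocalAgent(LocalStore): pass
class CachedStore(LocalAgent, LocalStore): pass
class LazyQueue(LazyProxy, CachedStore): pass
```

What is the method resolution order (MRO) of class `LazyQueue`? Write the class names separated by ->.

L[LazyQueue] = LazyQueue + merge(L[LazyProxy], L[CachedStore], [LazyProxy CachedStore])
  take LazyProxy:  [LazyProxy AsyncRecord LocalStore object] + [CachedStore LocalAgent LocalStore object] + [LazyProxy CachedStore]
  take AsyncRecord:  [AsyncRecord LocalStore object] + [CachedStore LocalAgent LocalStore object] + [CachedStore]
  take CachedStore:  [LocalStore object] + [CachedStore LocalAgent LocalStore object] + [CachedStore]
  take LocalAgent:  [LocalStore object] + [LocalAgent LocalStore object]
  take LocalStore:  [LocalStore object] + [LocalStore object]
  take object:  [object] + [object]

LazyQueue -> LazyProxy -> AsyncRecord -> CachedStore -> LocalAgent -> LocalStore -> object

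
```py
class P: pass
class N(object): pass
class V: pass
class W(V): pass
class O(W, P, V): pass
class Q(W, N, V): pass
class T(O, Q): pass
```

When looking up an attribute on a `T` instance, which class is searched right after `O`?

Q

L[T] = T + merge(L[O], L[Q], [O Q])
  take O:  [O W P V object] + [Q W N V object] + [O Q]
  take Q:  [W P V object] + [Q W N V object] + [Q]
  take W:  [W P V object] + [W N V object]
  take P:  [P V object] + [N V object]
  take N:  [V object] + [N V object]
  take V:  [V object] + [V object]
  take object:  [object] + [object]
MRO: T O Q W P N V object
O is at position 1; next is Q.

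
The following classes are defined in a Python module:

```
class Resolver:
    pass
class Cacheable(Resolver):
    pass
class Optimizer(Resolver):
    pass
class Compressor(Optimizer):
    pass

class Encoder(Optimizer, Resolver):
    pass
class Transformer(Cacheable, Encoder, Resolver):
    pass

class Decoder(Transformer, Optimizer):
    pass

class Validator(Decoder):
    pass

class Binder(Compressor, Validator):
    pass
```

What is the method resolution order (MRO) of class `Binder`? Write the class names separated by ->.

L[Binder] = Binder + merge(L[Compressor], L[Validator], [Compressor Validator])
  take Compressor:  [Compressor Optimizer Resolver object] + [Validator Decoder Transformer Cacheable Encoder Optimizer Resolver object] + [Compressor Validator]
  take Validator:  [Optimizer Resolver object] + [Validator Decoder Transformer Cacheable Encoder Optimizer Resolver object] + [Validator]
  take Decoder:  [Optimizer Resolver object] + [Decoder Transformer Cacheable Encoder Optimizer Resolver object]
  take Transformer:  [Optimizer Resolver object] + [Transformer Cacheable Encoder Optimizer Resolver object]
  take Cacheable:  [Optimizer Resolver object] + [Cacheable Encoder Optimizer Resolver object]
  take Encoder:  [Optimizer Resolver object] + [Encoder Optimizer Resolver object]
  take Optimizer:  [Optimizer Resolver object] + [Optimizer Resolver object]
  take Resolver:  [Resolver object] + [Resolver object]
  take object:  [object] + [object]

Binder -> Compressor -> Validator -> Decoder -> Transformer -> Cacheable -> Encoder -> Optimizer -> Resolver -> object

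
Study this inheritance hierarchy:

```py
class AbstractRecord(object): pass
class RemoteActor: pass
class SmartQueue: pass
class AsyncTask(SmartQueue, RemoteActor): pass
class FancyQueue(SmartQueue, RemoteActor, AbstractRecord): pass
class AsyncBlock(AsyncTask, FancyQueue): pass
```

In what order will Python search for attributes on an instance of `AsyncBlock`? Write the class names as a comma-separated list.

L[AsyncBlock] = AsyncBlock + merge(L[AsyncTask], L[FancyQueue], [AsyncTask FancyQueue])
  take AsyncTask:  [AsyncTask SmartQueue RemoteActor object] + [FancyQueue SmartQueue RemoteActor AbstractRecord object] + [AsyncTask FancyQueue]
  take FancyQueue:  [SmartQueue RemoteActor object] + [FancyQueue SmartQueue RemoteActor AbstractRecord object] + [FancyQueue]
  take SmartQueue:  [SmartQueue RemoteActor object] + [SmartQueue RemoteActor AbstractRecord object]
  take RemoteActor:  [RemoteActor object] + [RemoteActor AbstractRecord object]
  take AbstractRecord:  [object] + [AbstractRecord object]
  take object:  [object] + [object]

AsyncBlock, AsyncTask, FancyQueue, SmartQueue, RemoteActor, AbstractRecord, object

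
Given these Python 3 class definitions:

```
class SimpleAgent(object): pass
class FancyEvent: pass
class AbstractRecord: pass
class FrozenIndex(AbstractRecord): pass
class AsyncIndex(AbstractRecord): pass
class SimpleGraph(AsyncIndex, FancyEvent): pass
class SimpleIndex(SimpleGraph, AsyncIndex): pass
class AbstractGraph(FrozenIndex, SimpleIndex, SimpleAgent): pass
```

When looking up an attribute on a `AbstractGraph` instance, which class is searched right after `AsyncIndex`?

AbstractRecord

L[AbstractGraph] = AbstractGraph + merge(L[FrozenIndex], L[SimpleIndex], L[SimpleAgent], [FrozenIndex SimpleIndex SimpleAgent])
  take FrozenIndex:  [FrozenIndex AbstractRecord object] + [SimpleIndex SimpleGraph AsyncIndex AbstractRecord FancyEvent object] + [SimpleAgent object] + [FrozenIndex SimpleIndex SimpleAgent]
  take SimpleIndex:  [AbstractRecord object] + [SimpleIndex SimpleGraph AsyncIndex AbstractRecord FancyEvent object] + [SimpleAgent object] + [SimpleIndex SimpleAgent]
  take SimpleGraph:  [AbstractRecord object] + [SimpleGraph AsyncIndex AbstractRecord FancyEvent object] + [SimpleAgent object] + [SimpleAgent]
  take AsyncIndex:  [AbstractRecord object] + [AsyncIndex AbstractRecord FancyEvent object] + [SimpleAgent object] + [SimpleAgent]
  take AbstractRecord:  [AbstractRecord object] + [AbstractRecord FancyEvent object] + [SimpleAgent object] + [SimpleAgent]
  take FancyEvent:  [object] + [FancyEvent object] + [SimpleAgent object] + [SimpleAgent]
  take SimpleAgent:  [object] + [object] + [SimpleAgent object] + [SimpleAgent]
  take object:  [object] + [object] + [object]
MRO: AbstractGraph FrozenIndex SimpleIndex SimpleGraph AsyncIndex AbstractRecord FancyEvent SimpleAgent object
AsyncIndex is at position 4; next is AbstractRecord.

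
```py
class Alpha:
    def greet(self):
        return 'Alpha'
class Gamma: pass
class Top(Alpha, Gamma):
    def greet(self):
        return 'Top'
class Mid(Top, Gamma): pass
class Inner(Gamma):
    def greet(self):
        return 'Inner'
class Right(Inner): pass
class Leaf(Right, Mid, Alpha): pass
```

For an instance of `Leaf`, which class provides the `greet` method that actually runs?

Inner

L[Leaf] = Leaf + merge(L[Right], L[Mid], L[Alpha], [Right Mid Alpha])
  take Right:  [Right Inner Gamma object] + [Mid Top Alpha Gamma object] + [Alpha object] + [Right Mid Alpha]
  take Inner:  [Inner Gamma object] + [Mid Top Alpha Gamma object] + [Alpha object] + [Mid Alpha]
  take Mid:  [Gamma object] + [Mid Top Alpha Gamma object] + [Alpha object] + [Mid Alpha]
  take Top:  [Gamma object] + [Top Alpha Gamma object] + [Alpha object] + [Alpha]
  take Alpha:  [Gamma object] + [Alpha Gamma object] + [Alpha object] + [Alpha]
  take Gamma:  [Gamma object] + [Gamma object] + [object]
  take object:  [object] + [object] + [object]
MRO: Leaf Right Inner Mid Top Alpha Gamma object
greet is defined in: Alpha, Inner, Top. First along the MRO is Inner.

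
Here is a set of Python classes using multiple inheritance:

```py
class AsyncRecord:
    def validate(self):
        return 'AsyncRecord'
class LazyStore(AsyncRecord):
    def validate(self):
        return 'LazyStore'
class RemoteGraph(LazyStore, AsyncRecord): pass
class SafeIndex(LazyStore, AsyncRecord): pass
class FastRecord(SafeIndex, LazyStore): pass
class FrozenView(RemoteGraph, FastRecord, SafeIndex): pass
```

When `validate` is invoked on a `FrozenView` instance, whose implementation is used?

LazyStore

L[FrozenView] = FrozenView + merge(L[RemoteGraph], L[FastRecord], L[SafeIndex], [RemoteGraph FastRecord SafeIndex])
  take RemoteGraph:  [RemoteGraph LazyStore AsyncRecord object] + [FastRecord SafeIndex LazyStore AsyncRecord object] + [SafeIndex LazyStore AsyncRecord object] + [RemoteGraph FastRecord SafeIndex]
  take FastRecord:  [LazyStore AsyncRecord object] + [FastRecord SafeIndex LazyStore AsyncRecord object] + [SafeIndex LazyStore AsyncRecord object] + [FastRecord SafeIndex]
  take SafeIndex:  [LazyStore AsyncRecord object] + [SafeIndex LazyStore AsyncRecord object] + [SafeIndex LazyStore AsyncRecord object] + [SafeIndex]
  take LazyStore:  [LazyStore AsyncRecord object] + [LazyStore AsyncRecord object] + [LazyStore AsyncRecord object]
  take AsyncRecord:  [AsyncRecord object] + [AsyncRecord object] + [AsyncRecord object]
  take object:  [object] + [object] + [object]
MRO: FrozenView RemoteGraph FastRecord SafeIndex LazyStore AsyncRecord object
validate is defined in: AsyncRecord, LazyStore. First along the MRO is LazyStore.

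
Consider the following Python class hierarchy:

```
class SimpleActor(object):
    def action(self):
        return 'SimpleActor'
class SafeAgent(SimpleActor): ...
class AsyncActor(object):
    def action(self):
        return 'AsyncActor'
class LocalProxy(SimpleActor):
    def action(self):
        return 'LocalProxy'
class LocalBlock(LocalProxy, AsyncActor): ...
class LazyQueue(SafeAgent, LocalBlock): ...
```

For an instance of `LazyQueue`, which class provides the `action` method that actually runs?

LocalProxy

L[LazyQueue] = LazyQueue + merge(L[SafeAgent], L[LocalBlock], [SafeAgent LocalBlock])
  take SafeAgent:  [SafeAgent SimpleActor object] + [LocalBlock LocalProxy SimpleActor AsyncActor object] + [SafeAgent LocalBlock]
  take LocalBlock:  [SimpleActor object] + [LocalBlock LocalProxy SimpleActor AsyncActor object] + [LocalBlock]
  take LocalProxy:  [SimpleActor object] + [LocalProxy SimpleActor AsyncActor object]
  take SimpleActor:  [SimpleActor object] + [SimpleActor AsyncActor object]
  take AsyncActor:  [object] + [AsyncActor object]
  take object:  [object] + [object]
MRO: LazyQueue SafeAgent LocalBlock LocalProxy SimpleActor AsyncActor object
action is defined in: AsyncActor, LocalProxy, SimpleActor. First along the MRO is LocalProxy.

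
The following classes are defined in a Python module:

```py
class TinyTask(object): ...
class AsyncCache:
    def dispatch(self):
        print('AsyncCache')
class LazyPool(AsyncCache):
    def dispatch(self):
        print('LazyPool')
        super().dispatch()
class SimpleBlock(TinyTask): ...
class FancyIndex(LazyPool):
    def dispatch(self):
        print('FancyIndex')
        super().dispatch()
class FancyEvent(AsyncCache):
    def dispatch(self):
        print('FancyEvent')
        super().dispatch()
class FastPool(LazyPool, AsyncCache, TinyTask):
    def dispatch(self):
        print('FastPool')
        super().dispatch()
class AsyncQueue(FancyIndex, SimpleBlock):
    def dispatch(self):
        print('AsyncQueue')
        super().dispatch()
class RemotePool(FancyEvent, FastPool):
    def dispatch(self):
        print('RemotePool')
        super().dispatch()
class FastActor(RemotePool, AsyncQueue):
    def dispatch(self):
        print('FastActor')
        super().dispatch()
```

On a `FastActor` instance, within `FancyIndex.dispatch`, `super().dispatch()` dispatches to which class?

L[FastActor] = FastActor + merge(L[RemotePool], L[AsyncQueue], [RemotePool AsyncQueue])
  take RemotePool:  [RemotePool FancyEvent FastPool LazyPool AsyncCache TinyTask object] + [AsyncQueue FancyIndex LazyPool AsyncCache SimpleBlock TinyTask object] + [RemotePool AsyncQueue]
  take FancyEvent:  [FancyEvent FastPool LazyPool AsyncCache TinyTask object] + [AsyncQueue FancyIndex LazyPool AsyncCache SimpleBlock TinyTask object] + [AsyncQueue]
  take FastPool:  [FastPool LazyPool AsyncCache TinyTask object] + [AsyncQueue FancyIndex LazyPool AsyncCache SimpleBlock TinyTask object] + [AsyncQueue]
  take AsyncQueue:  [LazyPool AsyncCache TinyTask object] + [AsyncQueue FancyIndex LazyPool AsyncCache SimpleBlock TinyTask object] + [AsyncQueue]
  take FancyIndex:  [LazyPool AsyncCache TinyTask object] + [FancyIndex LazyPool AsyncCache SimpleBlock TinyTask object]
  take LazyPool:  [LazyPool AsyncCache TinyTask object] + [LazyPool AsyncCache SimpleBlock TinyTask object]
  take AsyncCache:  [AsyncCache TinyTask object] + [AsyncCache SimpleBlock TinyTask object]
  take SimpleBlock:  [TinyTask object] + [SimpleBlock TinyTask object]
  take TinyTask:  [TinyTask object] + [TinyTask object]
  take object:  [object] + [object]
MRO: FastActor RemotePool FancyEvent FastPool AsyncQueue FancyIndex LazyPool AsyncCache SimpleBlock TinyTask object
super() in FancyIndex.dispatch on a FastActor instance goes to the class after FancyIndex in FastActor's MRO: LazyPool.

LazyPool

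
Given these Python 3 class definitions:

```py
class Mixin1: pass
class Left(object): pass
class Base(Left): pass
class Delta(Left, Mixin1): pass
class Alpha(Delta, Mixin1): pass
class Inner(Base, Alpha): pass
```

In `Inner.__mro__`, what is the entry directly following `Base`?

Alpha

L[Inner] = Inner + merge(L[Base], L[Alpha], [Base Alpha])
  take Base:  [Base Left object] + [Alpha Delta Left Mixin1 object] + [Base Alpha]
  take Alpha:  [Left object] + [Alpha Delta Left Mixin1 object] + [Alpha]
  take Delta:  [Left object] + [Delta Left Mixin1 object]
  take Left:  [Left object] + [Left Mixin1 object]
  take Mixin1:  [object] + [Mixin1 object]
  take object:  [object] + [object]
MRO: Inner Base Alpha Delta Left Mixin1 object
Base is at position 1; next is Alpha.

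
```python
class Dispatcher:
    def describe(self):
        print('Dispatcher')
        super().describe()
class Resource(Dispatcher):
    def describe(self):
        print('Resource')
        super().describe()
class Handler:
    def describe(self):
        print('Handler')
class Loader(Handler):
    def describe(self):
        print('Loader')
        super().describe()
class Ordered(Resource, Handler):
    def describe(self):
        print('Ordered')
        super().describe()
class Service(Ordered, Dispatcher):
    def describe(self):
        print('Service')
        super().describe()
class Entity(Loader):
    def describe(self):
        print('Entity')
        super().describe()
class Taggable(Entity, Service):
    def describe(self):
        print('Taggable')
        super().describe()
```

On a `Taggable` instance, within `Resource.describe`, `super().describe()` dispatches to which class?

Dispatcher

L[Taggable] = Taggable + merge(L[Entity], L[Service], [Entity Service])
  take Entity:  [Entity Loader Handler object] + [Service Ordered Resource Dispatcher Handler object] + [Entity Service]
  take Loader:  [Loader Handler object] + [Service Ordered Resource Dispatcher Handler object] + [Service]
  take Service:  [Handler object] + [Service Ordered Resource Dispatcher Handler object] + [Service]
  take Ordered:  [Handler object] + [Ordered Resource Dispatcher Handler object]
  take Resource:  [Handler object] + [Resource Dispatcher Handler object]
  take Dispatcher:  [Handler object] + [Dispatcher Handler object]
  take Handler:  [Handler object] + [Handler object]
  take object:  [object] + [object]
MRO: Taggable Entity Loader Service Ordered Resource Dispatcher Handler object
super() in Resource.describe on a Taggable instance goes to the class after Resource in Taggable's MRO: Dispatcher.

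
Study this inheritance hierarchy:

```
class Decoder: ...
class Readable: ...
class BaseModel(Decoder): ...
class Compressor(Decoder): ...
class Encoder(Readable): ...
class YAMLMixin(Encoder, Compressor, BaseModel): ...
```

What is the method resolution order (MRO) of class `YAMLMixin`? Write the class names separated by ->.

L[YAMLMixin] = YAMLMixin + merge(L[Encoder], L[Compressor], L[BaseModel], [Encoder Compressor BaseModel])
  take Encoder:  [Encoder Readable object] + [Compressor Decoder object] + [BaseModel Decoder object] + [Encoder Compressor BaseModel]
  take Readable:  [Readable object] + [Compressor Decoder object] + [BaseModel Decoder object] + [Compressor BaseModel]
  take Compressor:  [object] + [Compressor Decoder object] + [BaseModel Decoder object] + [Compressor BaseModel]
  take BaseModel:  [object] + [Decoder object] + [BaseModel Decoder object] + [BaseModel]
  take Decoder:  [object] + [Decoder object] + [Decoder object]
  take object:  [object] + [object] + [object]

YAMLMixin -> Encoder -> Readable -> Compressor -> BaseModel -> Decoder -> object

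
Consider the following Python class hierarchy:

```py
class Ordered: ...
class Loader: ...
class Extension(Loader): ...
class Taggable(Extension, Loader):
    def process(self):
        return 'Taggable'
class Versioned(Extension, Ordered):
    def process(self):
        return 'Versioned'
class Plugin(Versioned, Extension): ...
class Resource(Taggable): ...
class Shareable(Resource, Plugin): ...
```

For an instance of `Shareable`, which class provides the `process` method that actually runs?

L[Shareable] = Shareable + merge(L[Resource], L[Plugin], [Resource Plugin])
  take Resource:  [Resource Taggable Extension Loader object] + [Plugin Versioned Extension Loader Ordered object] + [Resource Plugin]
  take Taggable:  [Taggable Extension Loader object] + [Plugin Versioned Extension Loader Ordered object] + [Plugin]
  take Plugin:  [Extension Loader object] + [Plugin Versioned Extension Loader Ordered object] + [Plugin]
  take Versioned:  [Extension Loader object] + [Versioned Extension Loader Ordered object]
  take Extension:  [Extension Loader object] + [Extension Loader Ordered object]
  take Loader:  [Loader object] + [Loader Ordered object]
  take Ordered:  [object] + [Ordered object]
  take object:  [object] + [object]
MRO: Shareable Resource Taggable Plugin Versioned Extension Loader Ordered object
process is defined in: Taggable, Versioned. First along the MRO is Taggable.

Taggable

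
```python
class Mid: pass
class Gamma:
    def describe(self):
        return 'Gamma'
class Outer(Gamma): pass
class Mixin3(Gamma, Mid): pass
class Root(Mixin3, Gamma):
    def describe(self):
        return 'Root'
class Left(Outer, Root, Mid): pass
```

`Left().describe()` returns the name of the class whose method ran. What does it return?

Root

L[Left] = Left + merge(L[Outer], L[Root], L[Mid], [Outer Root Mid])
  take Outer:  [Outer Gamma object] + [Root Mixin3 Gamma Mid object] + [Mid object] + [Outer Root Mid]
  take Root:  [Gamma object] + [Root Mixin3 Gamma Mid object] + [Mid object] + [Root Mid]
  take Mixin3:  [Gamma object] + [Mixin3 Gamma Mid object] + [Mid object] + [Mid]
  take Gamma:  [Gamma object] + [Gamma Mid object] + [Mid object] + [Mid]
  take Mid:  [object] + [Mid object] + [Mid object] + [Mid]
  take object:  [object] + [object] + [object]
MRO: Left Outer Root Mixin3 Gamma Mid object
describe is defined in: Gamma, Root. First along the MRO is Root.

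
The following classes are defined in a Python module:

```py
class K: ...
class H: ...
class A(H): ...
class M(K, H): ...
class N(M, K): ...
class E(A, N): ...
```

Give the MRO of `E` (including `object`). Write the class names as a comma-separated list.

L[E] = E + merge(L[A], L[N], [A N])
  take A:  [A H object] + [N M K H object] + [A N]
  take N:  [H object] + [N M K H object] + [N]
  take M:  [H object] + [M K H object]
  take K:  [H object] + [K H object]
  take H:  [H object] + [H object]
  take object:  [object] + [object]

E, A, N, M, K, H, object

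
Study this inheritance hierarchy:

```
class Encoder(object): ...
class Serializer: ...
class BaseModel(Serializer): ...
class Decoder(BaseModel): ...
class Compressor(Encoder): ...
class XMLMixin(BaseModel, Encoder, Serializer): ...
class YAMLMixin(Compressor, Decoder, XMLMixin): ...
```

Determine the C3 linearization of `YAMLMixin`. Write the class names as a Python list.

[YAMLMixin, Compressor, Decoder, XMLMixin, BaseModel, Encoder, Serializer, object]

L[YAMLMixin] = YAMLMixin + merge(L[Compressor], L[Decoder], L[XMLMixin], [Compressor Decoder XMLMixin])
  take Compressor:  [Compressor Encoder object] + [Decoder BaseModel Serializer object] + [XMLMixin BaseModel Encoder Serializer object] + [Compressor Decoder XMLMixin]
  take Decoder:  [Encoder object] + [Decoder BaseModel Serializer object] + [XMLMixin BaseModel Encoder Serializer object] + [Decoder XMLMixin]
  take XMLMixin:  [Encoder object] + [BaseModel Serializer object] + [XMLMixin BaseModel Encoder Serializer object] + [XMLMixin]
  take BaseModel:  [Encoder object] + [BaseModel Serializer object] + [BaseModel Encoder Serializer object]
  take Encoder:  [Encoder object] + [Serializer object] + [Encoder Serializer object]
  take Serializer:  [object] + [Serializer object] + [Serializer object]
  take object:  [object] + [object] + [object]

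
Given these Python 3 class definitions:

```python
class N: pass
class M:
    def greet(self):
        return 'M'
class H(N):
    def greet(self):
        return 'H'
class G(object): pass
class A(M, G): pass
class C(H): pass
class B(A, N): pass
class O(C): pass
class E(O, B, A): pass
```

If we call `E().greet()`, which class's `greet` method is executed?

H

L[E] = E + merge(L[O], L[B], L[A], [O B A])
  take O:  [O C H N object] + [B A M G N object] + [A M G object] + [O B A]
  take C:  [C H N object] + [B A M G N object] + [A M G object] + [B A]
  take H:  [H N object] + [B A M G N object] + [A M G object] + [B A]
  take B:  [N object] + [B A M G N object] + [A M G object] + [B A]
  take A:  [N object] + [A M G N object] + [A M G object] + [A]
  take M:  [N object] + [M G N object] + [M G object]
  take G:  [N object] + [G N object] + [G object]
  take N:  [N object] + [N object] + [object]
  take object:  [object] + [object] + [object]
MRO: E O C H B A M G N object
greet is defined in: H, M. First along the MRO is H.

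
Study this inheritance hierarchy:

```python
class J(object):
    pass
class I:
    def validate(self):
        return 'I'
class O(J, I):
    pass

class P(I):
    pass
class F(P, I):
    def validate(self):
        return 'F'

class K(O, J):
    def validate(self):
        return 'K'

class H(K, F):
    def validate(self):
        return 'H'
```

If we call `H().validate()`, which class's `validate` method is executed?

H

L[H] = H + merge(L[K], L[F], [K F])
  take K:  [K O J I object] + [F P I object] + [K F]
  take O:  [O J I object] + [F P I object] + [F]
  take J:  [J I object] + [F P I object] + [F]
  take F:  [I object] + [F P I object] + [F]
  take P:  [I object] + [P I object]
  take I:  [I object] + [I object]
  take object:  [object] + [object]
MRO: H K O J F P I object
validate is defined in: F, H, I, K. First along the MRO is H.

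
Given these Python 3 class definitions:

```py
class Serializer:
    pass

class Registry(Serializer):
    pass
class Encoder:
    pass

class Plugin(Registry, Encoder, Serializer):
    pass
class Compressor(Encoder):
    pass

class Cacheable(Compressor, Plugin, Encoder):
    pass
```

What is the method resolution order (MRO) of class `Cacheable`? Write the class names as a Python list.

L[Cacheable] = Cacheable + merge(L[Compressor], L[Plugin], L[Encoder], [Compressor Plugin Encoder])
  take Compressor:  [Compressor Encoder object] + [Plugin Registry Encoder Serializer object] + [Encoder object] + [Compressor Plugin Encoder]
  take Plugin:  [Encoder object] + [Plugin Registry Encoder Serializer object] + [Encoder object] + [Plugin Encoder]
  take Registry:  [Encoder object] + [Registry Encoder Serializer object] + [Encoder object] + [Encoder]
  take Encoder:  [Encoder object] + [Encoder Serializer object] + [Encoder object] + [Encoder]
  take Serializer:  [object] + [Serializer object] + [object]
  take object:  [object] + [object] + [object]

[Cacheable, Compressor, Plugin, Registry, Encoder, Serializer, object]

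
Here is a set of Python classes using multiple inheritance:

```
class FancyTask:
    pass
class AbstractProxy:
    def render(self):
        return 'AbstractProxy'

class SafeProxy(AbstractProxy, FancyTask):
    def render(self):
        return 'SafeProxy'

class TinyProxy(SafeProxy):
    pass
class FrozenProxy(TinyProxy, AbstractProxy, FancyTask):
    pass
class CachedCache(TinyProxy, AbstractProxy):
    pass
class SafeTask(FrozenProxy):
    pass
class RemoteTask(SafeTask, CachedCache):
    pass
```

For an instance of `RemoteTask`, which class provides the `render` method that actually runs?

SafeProxy

L[RemoteTask] = RemoteTask + merge(L[SafeTask], L[CachedCache], [SafeTask CachedCache])
  take SafeTask:  [SafeTask FrozenProxy TinyProxy SafeProxy AbstractProxy FancyTask object] + [CachedCache TinyProxy SafeProxy AbstractProxy FancyTask object] + [SafeTask CachedCache]
  take FrozenProxy:  [FrozenProxy TinyProxy SafeProxy AbstractProxy FancyTask object] + [CachedCache TinyProxy SafeProxy AbstractProxy FancyTask object] + [CachedCache]
  take CachedCache:  [TinyProxy SafeProxy AbstractProxy FancyTask object] + [CachedCache TinyProxy SafeProxy AbstractProxy FancyTask object] + [CachedCache]
  take TinyProxy:  [TinyProxy SafeProxy AbstractProxy FancyTask object] + [TinyProxy SafeProxy AbstractProxy FancyTask object]
  take SafeProxy:  [SafeProxy AbstractProxy FancyTask object] + [SafeProxy AbstractProxy FancyTask object]
  take AbstractProxy:  [AbstractProxy FancyTask object] + [AbstractProxy FancyTask object]
  take FancyTask:  [FancyTask object] + [FancyTask object]
  take object:  [object] + [object]
MRO: RemoteTask SafeTask FrozenProxy CachedCache TinyProxy SafeProxy AbstractProxy FancyTask object
render is defined in: AbstractProxy, SafeProxy. First along the MRO is SafeProxy.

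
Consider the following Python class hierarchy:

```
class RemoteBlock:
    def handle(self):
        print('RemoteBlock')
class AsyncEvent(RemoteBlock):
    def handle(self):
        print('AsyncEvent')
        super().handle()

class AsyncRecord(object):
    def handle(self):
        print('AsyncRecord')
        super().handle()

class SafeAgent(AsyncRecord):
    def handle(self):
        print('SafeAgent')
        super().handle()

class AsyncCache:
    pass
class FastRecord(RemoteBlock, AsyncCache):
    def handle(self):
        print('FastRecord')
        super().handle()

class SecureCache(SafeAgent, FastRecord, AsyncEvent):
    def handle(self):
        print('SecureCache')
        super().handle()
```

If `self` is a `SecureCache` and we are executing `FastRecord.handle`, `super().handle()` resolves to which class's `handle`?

L[SecureCache] = SecureCache + merge(L[SafeAgent], L[FastRecord], L[AsyncEvent], [SafeAgent FastRecord AsyncEvent])
  take SafeAgent:  [SafeAgent AsyncRecord object] + [FastRecord RemoteBlock AsyncCache object] + [AsyncEvent RemoteBlock object] + [SafeAgent FastRecord AsyncEvent]
  take AsyncRecord:  [AsyncRecord object] + [FastRecord RemoteBlock AsyncCache object] + [AsyncEvent RemoteBlock object] + [FastRecord AsyncEvent]
  take FastRecord:  [object] + [FastRecord RemoteBlock AsyncCache object] + [AsyncEvent RemoteBlock object] + [FastRecord AsyncEvent]
  take AsyncEvent:  [object] + [RemoteBlock AsyncCache object] + [AsyncEvent RemoteBlock object] + [AsyncEvent]
  take RemoteBlock:  [object] + [RemoteBlock AsyncCache object] + [RemoteBlock object]
  take AsyncCache:  [object] + [AsyncCache object] + [object]
  take object:  [object] + [object] + [object]
MRO: SecureCache SafeAgent AsyncRecord FastRecord AsyncEvent RemoteBlock AsyncCache object
super() in FastRecord.handle on a SecureCache instance goes to the class after FastRecord in SecureCache's MRO: AsyncEvent.

AsyncEvent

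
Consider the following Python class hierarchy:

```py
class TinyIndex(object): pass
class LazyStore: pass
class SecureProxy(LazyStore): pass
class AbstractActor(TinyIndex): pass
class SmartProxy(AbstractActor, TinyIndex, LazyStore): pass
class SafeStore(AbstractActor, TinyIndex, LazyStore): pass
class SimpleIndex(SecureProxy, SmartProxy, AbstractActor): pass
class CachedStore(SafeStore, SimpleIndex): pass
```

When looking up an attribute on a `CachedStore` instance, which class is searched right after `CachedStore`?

SafeStore

L[CachedStore] = CachedStore + merge(L[SafeStore], L[SimpleIndex], [SafeStore SimpleIndex])
  take SafeStore:  [SafeStore AbstractActor TinyIndex LazyStore object] + [SimpleIndex SecureProxy SmartProxy AbstractActor TinyIndex LazyStore object] + [SafeStore SimpleIndex]
  take SimpleIndex:  [AbstractActor TinyIndex LazyStore object] + [SimpleIndex SecureProxy SmartProxy AbstractActor TinyIndex LazyStore object] + [SimpleIndex]
  take SecureProxy:  [AbstractActor TinyIndex LazyStore object] + [SecureProxy SmartProxy AbstractActor TinyIndex LazyStore object]
  take SmartProxy:  [AbstractActor TinyIndex LazyStore object] + [SmartProxy AbstractActor TinyIndex LazyStore object]
  take AbstractActor:  [AbstractActor TinyIndex LazyStore object] + [AbstractActor TinyIndex LazyStore object]
  take TinyIndex:  [TinyIndex LazyStore object] + [TinyIndex LazyStore object]
  take LazyStore:  [LazyStore object] + [LazyStore object]
  take object:  [object] + [object]
MRO: CachedStore SafeStore SimpleIndex SecureProxy SmartProxy AbstractActor TinyIndex LazyStore object
CachedStore is at position 0; next is SafeStore.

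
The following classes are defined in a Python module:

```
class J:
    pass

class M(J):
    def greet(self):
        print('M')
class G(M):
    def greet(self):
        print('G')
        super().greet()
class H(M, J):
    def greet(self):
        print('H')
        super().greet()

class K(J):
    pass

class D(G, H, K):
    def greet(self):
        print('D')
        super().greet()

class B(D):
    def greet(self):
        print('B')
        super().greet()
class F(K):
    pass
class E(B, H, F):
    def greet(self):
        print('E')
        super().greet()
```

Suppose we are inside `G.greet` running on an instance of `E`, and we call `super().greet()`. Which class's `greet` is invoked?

L[E] = E + merge(L[B], L[H], L[F], [B H F])
  take B:  [B D G H M K J object] + [H M J object] + [F K J object] + [B H F]
  take D:  [D G H M K J object] + [H M J object] + [F K J object] + [H F]
  take G:  [G H M K J object] + [H M J object] + [F K J object] + [H F]
  take H:  [H M K J object] + [H M J object] + [F K J object] + [H F]
  take M:  [M K J object] + [M J object] + [F K J object] + [F]
  take F:  [K J object] + [J object] + [F K J object] + [F]
  take K:  [K J object] + [J object] + [K J object]
  take J:  [J object] + [J object] + [J object]
  take object:  [object] + [object] + [object]
MRO: E B D G H M F K J object
super() in G.greet on a E instance goes to the class after G in E's MRO: H.

H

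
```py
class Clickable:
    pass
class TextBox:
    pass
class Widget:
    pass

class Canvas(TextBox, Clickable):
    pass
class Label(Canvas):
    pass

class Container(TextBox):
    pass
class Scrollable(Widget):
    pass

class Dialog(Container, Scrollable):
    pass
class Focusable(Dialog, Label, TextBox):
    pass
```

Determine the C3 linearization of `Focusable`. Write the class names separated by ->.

L[Focusable] = Focusable + merge(L[Dialog], L[Label], L[TextBox], [Dialog Label TextBox])
  take Dialog:  [Dialog Container TextBox Scrollable Widget object] + [Label Canvas TextBox Clickable object] + [TextBox object] + [Dialog Label TextBox]
  take Container:  [Container TextBox Scrollable Widget object] + [Label Canvas TextBox Clickable object] + [TextBox object] + [Label TextBox]
  take Label:  [TextBox Scrollable Widget object] + [Label Canvas TextBox Clickable object] + [TextBox object] + [Label TextBox]
  take Canvas:  [TextBox Scrollable Widget object] + [Canvas TextBox Clickable object] + [TextBox object] + [TextBox]
  take TextBox:  [TextBox Scrollable Widget object] + [TextBox Clickable object] + [TextBox object] + [TextBox]
  take Scrollable:  [Scrollable Widget object] + [Clickable object] + [object]
  take Widget:  [Widget object] + [Clickable object] + [object]
  take Clickable:  [object] + [Clickable object] + [object]
  take object:  [object] + [object] + [object]

Focusable -> Dialog -> Container -> Label -> Canvas -> TextBox -> Scrollable -> Widget -> Clickable -> object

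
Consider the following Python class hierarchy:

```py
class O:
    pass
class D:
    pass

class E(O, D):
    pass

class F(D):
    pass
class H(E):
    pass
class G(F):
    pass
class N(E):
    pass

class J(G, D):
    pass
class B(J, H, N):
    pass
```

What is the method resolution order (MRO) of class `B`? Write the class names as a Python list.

[B, J, G, F, H, N, E, O, D, object]

L[B] = B + merge(L[J], L[H], L[N], [J H N])
  take J:  [J G F D object] + [H E O D object] + [N E O D object] + [J H N]
  take G:  [G F D object] + [H E O D object] + [N E O D object] + [H N]
  take F:  [F D object] + [H E O D object] + [N E O D object] + [H N]
  take H:  [D object] + [H E O D object] + [N E O D object] + [H N]
  take N:  [D object] + [E O D object] + [N E O D object] + [N]
  take E:  [D object] + [E O D object] + [E O D object]
  take O:  [D object] + [O D object] + [O D object]
  take D:  [D object] + [D object] + [D object]
  take object:  [object] + [object] + [object]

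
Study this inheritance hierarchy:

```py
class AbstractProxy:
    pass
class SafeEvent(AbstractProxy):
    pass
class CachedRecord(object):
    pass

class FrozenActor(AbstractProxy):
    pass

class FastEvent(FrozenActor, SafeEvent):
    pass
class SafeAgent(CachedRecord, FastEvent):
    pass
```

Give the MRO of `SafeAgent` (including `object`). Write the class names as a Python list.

[SafeAgent, CachedRecord, FastEvent, FrozenActor, SafeEvent, AbstractProxy, object]

L[SafeAgent] = SafeAgent + merge(L[CachedRecord], L[FastEvent], [CachedRecord FastEvent])
  take CachedRecord:  [CachedRecord object] + [FastEvent FrozenActor SafeEvent AbstractProxy object] + [CachedRecord FastEvent]
  take FastEvent:  [object] + [FastEvent FrozenActor SafeEvent AbstractProxy object] + [FastEvent]
  take FrozenActor:  [object] + [FrozenActor SafeEvent AbstractProxy object]
  take SafeEvent:  [object] + [SafeEvent AbstractProxy object]
  take AbstractProxy:  [object] + [AbstractProxy object]
  take object:  [object] + [object]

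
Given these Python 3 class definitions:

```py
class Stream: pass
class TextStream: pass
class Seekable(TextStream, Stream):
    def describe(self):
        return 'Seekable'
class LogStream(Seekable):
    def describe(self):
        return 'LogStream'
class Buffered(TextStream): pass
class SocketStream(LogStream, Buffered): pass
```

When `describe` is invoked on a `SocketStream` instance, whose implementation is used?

L[SocketStream] = SocketStream + merge(L[LogStream], L[Buffered], [LogStream Buffered])
  take LogStream:  [LogStream Seekable TextStream Stream object] + [Buffered TextStream object] + [LogStream Buffered]
  take Seekable:  [Seekable TextStream Stream object] + [Buffered TextStream object] + [Buffered]
  take Buffered:  [TextStream Stream object] + [Buffered TextStream object] + [Buffered]
  take TextStream:  [TextStream Stream object] + [TextStream object]
  take Stream:  [Stream object] + [object]
  take object:  [object] + [object]
MRO: SocketStream LogStream Seekable Buffered TextStream Stream object
describe is defined in: LogStream, Seekable. First along the MRO is LogStream.

LogStream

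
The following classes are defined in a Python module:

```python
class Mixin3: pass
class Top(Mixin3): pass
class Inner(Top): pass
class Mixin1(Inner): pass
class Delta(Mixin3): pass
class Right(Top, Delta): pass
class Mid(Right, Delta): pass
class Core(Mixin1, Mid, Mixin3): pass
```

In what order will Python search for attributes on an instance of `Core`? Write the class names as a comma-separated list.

L[Core] = Core + merge(L[Mixin1], L[Mid], L[Mixin3], [Mixin1 Mid Mixin3])
  take Mixin1:  [Mixin1 Inner Top Mixin3 object] + [Mid Right Top Delta Mixin3 object] + [Mixin3 object] + [Mixin1 Mid Mixin3]
  take Inner:  [Inner Top Mixin3 object] + [Mid Right Top Delta Mixin3 object] + [Mixin3 object] + [Mid Mixin3]
  take Mid:  [Top Mixin3 object] + [Mid Right Top Delta Mixin3 object] + [Mixin3 object] + [Mid Mixin3]
  take Right:  [Top Mixin3 object] + [Right Top Delta Mixin3 object] + [Mixin3 object] + [Mixin3]
  take Top:  [Top Mixin3 object] + [Top Delta Mixin3 object] + [Mixin3 object] + [Mixin3]
  take Delta:  [Mixin3 object] + [Delta Mixin3 object] + [Mixin3 object] + [Mixin3]
  take Mixin3:  [Mixin3 object] + [Mixin3 object] + [Mixin3 object] + [Mixin3]
  take object:  [object] + [object] + [object]

Core, Mixin1, Inner, Mid, Right, Top, Delta, Mixin3, object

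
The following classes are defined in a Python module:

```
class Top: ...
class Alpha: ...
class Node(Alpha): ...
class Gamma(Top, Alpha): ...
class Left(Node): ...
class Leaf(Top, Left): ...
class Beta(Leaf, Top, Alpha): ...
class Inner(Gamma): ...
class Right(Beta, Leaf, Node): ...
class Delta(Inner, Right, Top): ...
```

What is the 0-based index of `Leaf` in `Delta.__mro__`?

L[Delta] = Delta + merge(L[Inner], L[Right], L[Top], [Inner Right Top])
  take Inner:  [Inner Gamma Top Alpha object] + [Right Beta Leaf Top Left Node Alpha object] + [Top object] + [Inner Right Top]
  take Gamma:  [Gamma Top Alpha object] + [Right Beta Leaf Top Left Node Alpha object] + [Top object] + [Right Top]
  take Right:  [Top Alpha object] + [Right Beta Leaf Top Left Node Alpha object] + [Top object] + [Right Top]
  take Beta:  [Top Alpha object] + [Beta Leaf Top Left Node Alpha object] + [Top object] + [Top]
  take Leaf:  [Top Alpha object] + [Leaf Top Left Node Alpha object] + [Top object] + [Top]
  take Top:  [Top Alpha object] + [Top Left Node Alpha object] + [Top object] + [Top]
  take Left:  [Alpha object] + [Left Node Alpha object] + [object]
  take Node:  [Alpha object] + [Node Alpha object] + [object]
  take Alpha:  [Alpha object] + [Alpha object] + [object]
  take object:  [object] + [object] + [object]
MRO: Delta Inner Gamma Right Beta Leaf Top Left Node Alpha object
Leaf sits at index 5.

5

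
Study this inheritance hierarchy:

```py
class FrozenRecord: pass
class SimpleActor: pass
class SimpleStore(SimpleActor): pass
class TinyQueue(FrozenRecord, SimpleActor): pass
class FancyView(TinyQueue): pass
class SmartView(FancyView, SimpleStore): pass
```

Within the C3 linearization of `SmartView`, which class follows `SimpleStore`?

SimpleActor

L[SmartView] = SmartView + merge(L[FancyView], L[SimpleStore], [FancyView SimpleStore])
  take FancyView:  [FancyView TinyQueue FrozenRecord SimpleActor object] + [SimpleStore SimpleActor object] + [FancyView SimpleStore]
  take TinyQueue:  [TinyQueue FrozenRecord SimpleActor object] + [SimpleStore SimpleActor object] + [SimpleStore]
  take FrozenRecord:  [FrozenRecord SimpleActor object] + [SimpleStore SimpleActor object] + [SimpleStore]
  take SimpleStore:  [SimpleActor object] + [SimpleStore SimpleActor object] + [SimpleStore]
  take SimpleActor:  [SimpleActor object] + [SimpleActor object]
  take object:  [object] + [object]
MRO: SmartView FancyView TinyQueue FrozenRecord SimpleStore SimpleActor object
SimpleStore is at position 4; next is SimpleActor.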